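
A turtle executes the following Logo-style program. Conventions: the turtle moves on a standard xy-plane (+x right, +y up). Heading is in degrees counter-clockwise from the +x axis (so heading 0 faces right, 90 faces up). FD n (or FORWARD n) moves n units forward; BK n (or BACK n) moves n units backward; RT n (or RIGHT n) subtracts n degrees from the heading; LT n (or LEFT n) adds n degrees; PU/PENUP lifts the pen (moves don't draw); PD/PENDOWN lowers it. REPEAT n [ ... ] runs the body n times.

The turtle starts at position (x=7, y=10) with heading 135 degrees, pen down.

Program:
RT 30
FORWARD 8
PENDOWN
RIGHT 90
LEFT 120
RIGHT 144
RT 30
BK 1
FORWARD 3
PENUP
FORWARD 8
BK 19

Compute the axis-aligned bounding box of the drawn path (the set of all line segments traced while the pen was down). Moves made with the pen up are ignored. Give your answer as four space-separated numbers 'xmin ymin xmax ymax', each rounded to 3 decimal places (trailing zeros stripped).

Answer: 4.152 10 7 18.357

Derivation:
Executing turtle program step by step:
Start: pos=(7,10), heading=135, pen down
RT 30: heading 135 -> 105
FD 8: (7,10) -> (4.929,17.727) [heading=105, draw]
PD: pen down
RT 90: heading 105 -> 15
LT 120: heading 15 -> 135
RT 144: heading 135 -> 351
RT 30: heading 351 -> 321
BK 1: (4.929,17.727) -> (4.152,18.357) [heading=321, draw]
FD 3: (4.152,18.357) -> (6.484,16.469) [heading=321, draw]
PU: pen up
FD 8: (6.484,16.469) -> (12.701,11.434) [heading=321, move]
BK 19: (12.701,11.434) -> (-2.065,23.391) [heading=321, move]
Final: pos=(-2.065,23.391), heading=321, 3 segment(s) drawn

Segment endpoints: x in {4.152, 4.929, 6.484, 7}, y in {10, 16.469, 17.727, 18.357}
xmin=4.152, ymin=10, xmax=7, ymax=18.357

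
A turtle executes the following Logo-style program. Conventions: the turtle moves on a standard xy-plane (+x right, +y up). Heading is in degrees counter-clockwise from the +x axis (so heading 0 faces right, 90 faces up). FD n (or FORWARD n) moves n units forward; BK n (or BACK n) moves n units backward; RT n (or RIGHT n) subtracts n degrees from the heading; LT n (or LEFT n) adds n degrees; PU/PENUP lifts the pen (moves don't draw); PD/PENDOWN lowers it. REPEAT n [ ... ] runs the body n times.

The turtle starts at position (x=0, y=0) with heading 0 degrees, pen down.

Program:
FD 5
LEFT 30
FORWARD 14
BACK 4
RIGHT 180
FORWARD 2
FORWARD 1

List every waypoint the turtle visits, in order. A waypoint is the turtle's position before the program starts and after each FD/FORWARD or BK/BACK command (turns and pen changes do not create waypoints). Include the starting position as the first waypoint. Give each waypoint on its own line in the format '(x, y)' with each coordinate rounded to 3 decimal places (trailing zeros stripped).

Answer: (0, 0)
(5, 0)
(17.124, 7)
(13.66, 5)
(11.928, 4)
(11.062, 3.5)

Derivation:
Executing turtle program step by step:
Start: pos=(0,0), heading=0, pen down
FD 5: (0,0) -> (5,0) [heading=0, draw]
LT 30: heading 0 -> 30
FD 14: (5,0) -> (17.124,7) [heading=30, draw]
BK 4: (17.124,7) -> (13.66,5) [heading=30, draw]
RT 180: heading 30 -> 210
FD 2: (13.66,5) -> (11.928,4) [heading=210, draw]
FD 1: (11.928,4) -> (11.062,3.5) [heading=210, draw]
Final: pos=(11.062,3.5), heading=210, 5 segment(s) drawn
Waypoints (6 total):
(0, 0)
(5, 0)
(17.124, 7)
(13.66, 5)
(11.928, 4)
(11.062, 3.5)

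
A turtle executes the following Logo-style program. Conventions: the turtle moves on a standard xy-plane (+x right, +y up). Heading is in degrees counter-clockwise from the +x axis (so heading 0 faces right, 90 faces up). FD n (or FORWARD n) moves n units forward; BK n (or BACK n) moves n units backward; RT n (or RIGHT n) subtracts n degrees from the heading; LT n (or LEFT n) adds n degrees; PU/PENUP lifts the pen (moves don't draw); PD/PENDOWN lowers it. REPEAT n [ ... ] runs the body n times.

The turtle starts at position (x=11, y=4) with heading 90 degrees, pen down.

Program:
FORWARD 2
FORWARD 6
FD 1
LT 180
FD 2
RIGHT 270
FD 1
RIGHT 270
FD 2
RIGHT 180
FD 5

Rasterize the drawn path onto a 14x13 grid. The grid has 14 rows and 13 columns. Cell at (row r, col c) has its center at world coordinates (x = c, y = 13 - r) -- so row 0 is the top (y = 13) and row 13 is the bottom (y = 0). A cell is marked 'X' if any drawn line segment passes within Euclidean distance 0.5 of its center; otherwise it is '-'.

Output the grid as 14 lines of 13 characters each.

Answer: -----------XX
-----------XX
-----------XX
-----------XX
-----------XX
-----------XX
-----------X-
-----------X-
-----------X-
-----------X-
-------------
-------------
-------------
-------------

Derivation:
Segment 0: (11,4) -> (11,6)
Segment 1: (11,6) -> (11,12)
Segment 2: (11,12) -> (11,13)
Segment 3: (11,13) -> (11,11)
Segment 4: (11,11) -> (12,11)
Segment 5: (12,11) -> (12,13)
Segment 6: (12,13) -> (12,8)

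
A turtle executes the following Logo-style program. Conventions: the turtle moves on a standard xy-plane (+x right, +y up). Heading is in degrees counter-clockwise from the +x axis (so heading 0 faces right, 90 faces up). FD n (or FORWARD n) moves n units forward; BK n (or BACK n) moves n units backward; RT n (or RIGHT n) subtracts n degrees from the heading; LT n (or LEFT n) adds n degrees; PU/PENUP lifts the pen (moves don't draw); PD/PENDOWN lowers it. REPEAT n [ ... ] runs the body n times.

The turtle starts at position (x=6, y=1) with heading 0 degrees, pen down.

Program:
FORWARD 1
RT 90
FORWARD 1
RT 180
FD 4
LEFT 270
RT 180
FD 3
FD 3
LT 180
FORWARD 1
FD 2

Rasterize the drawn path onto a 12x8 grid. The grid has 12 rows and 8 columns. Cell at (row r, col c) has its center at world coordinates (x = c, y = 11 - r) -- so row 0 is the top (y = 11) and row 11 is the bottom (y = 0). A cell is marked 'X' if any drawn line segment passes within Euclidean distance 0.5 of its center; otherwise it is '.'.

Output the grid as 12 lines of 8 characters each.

Answer: ........
........
........
........
........
........
........
.XXXXXXX
.......X
.......X
......XX
.......X

Derivation:
Segment 0: (6,1) -> (7,1)
Segment 1: (7,1) -> (7,0)
Segment 2: (7,0) -> (7,4)
Segment 3: (7,4) -> (4,4)
Segment 4: (4,4) -> (1,4)
Segment 5: (1,4) -> (2,4)
Segment 6: (2,4) -> (4,4)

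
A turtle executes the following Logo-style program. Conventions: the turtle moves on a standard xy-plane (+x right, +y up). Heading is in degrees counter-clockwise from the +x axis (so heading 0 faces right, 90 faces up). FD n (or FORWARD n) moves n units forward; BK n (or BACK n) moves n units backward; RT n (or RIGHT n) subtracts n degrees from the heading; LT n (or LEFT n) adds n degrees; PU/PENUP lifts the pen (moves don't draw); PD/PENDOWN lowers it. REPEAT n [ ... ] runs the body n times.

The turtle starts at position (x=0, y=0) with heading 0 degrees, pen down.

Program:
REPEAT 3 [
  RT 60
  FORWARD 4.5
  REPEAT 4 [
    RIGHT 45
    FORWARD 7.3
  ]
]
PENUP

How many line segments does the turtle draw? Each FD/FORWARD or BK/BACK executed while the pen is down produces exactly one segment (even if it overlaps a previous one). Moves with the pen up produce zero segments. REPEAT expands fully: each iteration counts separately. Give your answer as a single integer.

Answer: 15

Derivation:
Executing turtle program step by step:
Start: pos=(0,0), heading=0, pen down
REPEAT 3 [
  -- iteration 1/3 --
  RT 60: heading 0 -> 300
  FD 4.5: (0,0) -> (2.25,-3.897) [heading=300, draw]
  REPEAT 4 [
    -- iteration 1/4 --
    RT 45: heading 300 -> 255
    FD 7.3: (2.25,-3.897) -> (0.361,-10.948) [heading=255, draw]
    -- iteration 2/4 --
    RT 45: heading 255 -> 210
    FD 7.3: (0.361,-10.948) -> (-5.961,-14.598) [heading=210, draw]
    -- iteration 3/4 --
    RT 45: heading 210 -> 165
    FD 7.3: (-5.961,-14.598) -> (-13.013,-12.709) [heading=165, draw]
    -- iteration 4/4 --
    RT 45: heading 165 -> 120
    FD 7.3: (-13.013,-12.709) -> (-16.663,-6.387) [heading=120, draw]
  ]
  -- iteration 2/3 --
  RT 60: heading 120 -> 60
  FD 4.5: (-16.663,-6.387) -> (-14.413,-2.49) [heading=60, draw]
  REPEAT 4 [
    -- iteration 1/4 --
    RT 45: heading 60 -> 15
    FD 7.3: (-14.413,-2.49) -> (-7.361,-0.601) [heading=15, draw]
    -- iteration 2/4 --
    RT 45: heading 15 -> 330
    FD 7.3: (-7.361,-0.601) -> (-1.039,-4.251) [heading=330, draw]
    -- iteration 3/4 --
    RT 45: heading 330 -> 285
    FD 7.3: (-1.039,-4.251) -> (0.85,-11.302) [heading=285, draw]
    -- iteration 4/4 --
    RT 45: heading 285 -> 240
    FD 7.3: (0.85,-11.302) -> (-2.8,-17.624) [heading=240, draw]
  ]
  -- iteration 3/3 --
  RT 60: heading 240 -> 180
  FD 4.5: (-2.8,-17.624) -> (-7.3,-17.624) [heading=180, draw]
  REPEAT 4 [
    -- iteration 1/4 --
    RT 45: heading 180 -> 135
    FD 7.3: (-7.3,-17.624) -> (-12.462,-12.462) [heading=135, draw]
    -- iteration 2/4 --
    RT 45: heading 135 -> 90
    FD 7.3: (-12.462,-12.462) -> (-12.462,-5.162) [heading=90, draw]
    -- iteration 3/4 --
    RT 45: heading 90 -> 45
    FD 7.3: (-12.462,-5.162) -> (-7.3,0) [heading=45, draw]
    -- iteration 4/4 --
    RT 45: heading 45 -> 0
    FD 7.3: (-7.3,0) -> (0,0) [heading=0, draw]
  ]
]
PU: pen up
Final: pos=(0,0), heading=0, 15 segment(s) drawn
Segments drawn: 15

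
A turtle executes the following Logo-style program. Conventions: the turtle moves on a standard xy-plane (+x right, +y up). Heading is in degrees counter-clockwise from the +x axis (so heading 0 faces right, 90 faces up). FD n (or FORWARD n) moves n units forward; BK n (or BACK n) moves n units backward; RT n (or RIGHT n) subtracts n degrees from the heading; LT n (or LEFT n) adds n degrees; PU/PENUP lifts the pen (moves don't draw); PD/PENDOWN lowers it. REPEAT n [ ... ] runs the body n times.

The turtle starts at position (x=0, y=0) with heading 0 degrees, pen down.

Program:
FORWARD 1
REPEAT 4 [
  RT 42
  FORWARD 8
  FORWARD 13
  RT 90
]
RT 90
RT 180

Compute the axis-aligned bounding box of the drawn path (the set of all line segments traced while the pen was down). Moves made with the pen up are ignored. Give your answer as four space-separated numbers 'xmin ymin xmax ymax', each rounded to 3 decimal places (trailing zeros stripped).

Answer: -4.279 -19.799 16.606 0.743

Derivation:
Executing turtle program step by step:
Start: pos=(0,0), heading=0, pen down
FD 1: (0,0) -> (1,0) [heading=0, draw]
REPEAT 4 [
  -- iteration 1/4 --
  RT 42: heading 0 -> 318
  FD 8: (1,0) -> (6.945,-5.353) [heading=318, draw]
  FD 13: (6.945,-5.353) -> (16.606,-14.052) [heading=318, draw]
  RT 90: heading 318 -> 228
  -- iteration 2/4 --
  RT 42: heading 228 -> 186
  FD 8: (16.606,-14.052) -> (8.65,-14.888) [heading=186, draw]
  FD 13: (8.65,-14.888) -> (-4.279,-16.247) [heading=186, draw]
  RT 90: heading 186 -> 96
  -- iteration 3/4 --
  RT 42: heading 96 -> 54
  FD 8: (-4.279,-16.247) -> (0.423,-9.775) [heading=54, draw]
  FD 13: (0.423,-9.775) -> (8.065,0.743) [heading=54, draw]
  RT 90: heading 54 -> 324
  -- iteration 4/4 --
  RT 42: heading 324 -> 282
  FD 8: (8.065,0.743) -> (9.728,-7.083) [heading=282, draw]
  FD 13: (9.728,-7.083) -> (12.431,-19.799) [heading=282, draw]
  RT 90: heading 282 -> 192
]
RT 90: heading 192 -> 102
RT 180: heading 102 -> 282
Final: pos=(12.431,-19.799), heading=282, 9 segment(s) drawn

Segment endpoints: x in {-4.279, 0, 0.423, 1, 6.945, 8.065, 8.65, 9.728, 12.431, 16.606}, y in {-19.799, -16.247, -14.888, -14.052, -9.775, -7.083, -5.353, 0, 0.743}
xmin=-4.279, ymin=-19.799, xmax=16.606, ymax=0.743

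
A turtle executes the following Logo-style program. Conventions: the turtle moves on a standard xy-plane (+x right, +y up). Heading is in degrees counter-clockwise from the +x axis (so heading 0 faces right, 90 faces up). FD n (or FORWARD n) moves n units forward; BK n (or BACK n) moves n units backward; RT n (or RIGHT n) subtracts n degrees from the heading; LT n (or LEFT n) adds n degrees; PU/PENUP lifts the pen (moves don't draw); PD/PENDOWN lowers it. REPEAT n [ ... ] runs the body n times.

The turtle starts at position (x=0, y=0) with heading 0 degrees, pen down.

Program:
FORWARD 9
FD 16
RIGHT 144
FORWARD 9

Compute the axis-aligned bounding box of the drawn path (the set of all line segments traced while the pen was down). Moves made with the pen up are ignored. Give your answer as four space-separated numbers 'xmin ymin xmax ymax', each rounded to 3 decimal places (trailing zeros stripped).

Answer: 0 -5.29 25 0

Derivation:
Executing turtle program step by step:
Start: pos=(0,0), heading=0, pen down
FD 9: (0,0) -> (9,0) [heading=0, draw]
FD 16: (9,0) -> (25,0) [heading=0, draw]
RT 144: heading 0 -> 216
FD 9: (25,0) -> (17.719,-5.29) [heading=216, draw]
Final: pos=(17.719,-5.29), heading=216, 3 segment(s) drawn

Segment endpoints: x in {0, 9, 17.719, 25}, y in {-5.29, 0}
xmin=0, ymin=-5.29, xmax=25, ymax=0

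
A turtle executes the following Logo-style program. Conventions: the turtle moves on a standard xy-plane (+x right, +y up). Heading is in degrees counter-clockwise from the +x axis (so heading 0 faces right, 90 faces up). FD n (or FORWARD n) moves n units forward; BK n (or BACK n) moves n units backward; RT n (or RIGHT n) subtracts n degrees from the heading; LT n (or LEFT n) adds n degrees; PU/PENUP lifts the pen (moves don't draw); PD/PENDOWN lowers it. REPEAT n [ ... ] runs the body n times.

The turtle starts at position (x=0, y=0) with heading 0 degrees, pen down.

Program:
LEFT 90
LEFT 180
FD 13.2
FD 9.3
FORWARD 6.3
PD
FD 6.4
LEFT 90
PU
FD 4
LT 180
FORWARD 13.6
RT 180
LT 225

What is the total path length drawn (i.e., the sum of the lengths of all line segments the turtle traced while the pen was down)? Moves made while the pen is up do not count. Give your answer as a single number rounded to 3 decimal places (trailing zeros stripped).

Answer: 35.2

Derivation:
Executing turtle program step by step:
Start: pos=(0,0), heading=0, pen down
LT 90: heading 0 -> 90
LT 180: heading 90 -> 270
FD 13.2: (0,0) -> (0,-13.2) [heading=270, draw]
FD 9.3: (0,-13.2) -> (0,-22.5) [heading=270, draw]
FD 6.3: (0,-22.5) -> (0,-28.8) [heading=270, draw]
PD: pen down
FD 6.4: (0,-28.8) -> (0,-35.2) [heading=270, draw]
LT 90: heading 270 -> 0
PU: pen up
FD 4: (0,-35.2) -> (4,-35.2) [heading=0, move]
LT 180: heading 0 -> 180
FD 13.6: (4,-35.2) -> (-9.6,-35.2) [heading=180, move]
RT 180: heading 180 -> 0
LT 225: heading 0 -> 225
Final: pos=(-9.6,-35.2), heading=225, 4 segment(s) drawn

Segment lengths:
  seg 1: (0,0) -> (0,-13.2), length = 13.2
  seg 2: (0,-13.2) -> (0,-22.5), length = 9.3
  seg 3: (0,-22.5) -> (0,-28.8), length = 6.3
  seg 4: (0,-28.8) -> (0,-35.2), length = 6.4
Total = 35.2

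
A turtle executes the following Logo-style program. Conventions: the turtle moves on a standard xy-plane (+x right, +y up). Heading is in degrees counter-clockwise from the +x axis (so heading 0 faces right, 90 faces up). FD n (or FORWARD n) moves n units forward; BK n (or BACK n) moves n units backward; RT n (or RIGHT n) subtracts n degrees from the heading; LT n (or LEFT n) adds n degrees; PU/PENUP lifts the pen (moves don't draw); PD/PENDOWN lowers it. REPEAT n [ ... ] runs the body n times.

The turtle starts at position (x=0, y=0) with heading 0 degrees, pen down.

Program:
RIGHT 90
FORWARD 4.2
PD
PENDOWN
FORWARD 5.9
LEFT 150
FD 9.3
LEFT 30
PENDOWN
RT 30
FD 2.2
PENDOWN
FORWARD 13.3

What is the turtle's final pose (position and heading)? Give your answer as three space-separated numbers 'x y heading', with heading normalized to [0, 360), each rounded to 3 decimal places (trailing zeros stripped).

Executing turtle program step by step:
Start: pos=(0,0), heading=0, pen down
RT 90: heading 0 -> 270
FD 4.2: (0,0) -> (0,-4.2) [heading=270, draw]
PD: pen down
PD: pen down
FD 5.9: (0,-4.2) -> (0,-10.1) [heading=270, draw]
LT 150: heading 270 -> 60
FD 9.3: (0,-10.1) -> (4.65,-2.046) [heading=60, draw]
LT 30: heading 60 -> 90
PD: pen down
RT 30: heading 90 -> 60
FD 2.2: (4.65,-2.046) -> (5.75,-0.141) [heading=60, draw]
PD: pen down
FD 13.3: (5.75,-0.141) -> (12.4,11.377) [heading=60, draw]
Final: pos=(12.4,11.377), heading=60, 5 segment(s) drawn

Answer: 12.4 11.377 60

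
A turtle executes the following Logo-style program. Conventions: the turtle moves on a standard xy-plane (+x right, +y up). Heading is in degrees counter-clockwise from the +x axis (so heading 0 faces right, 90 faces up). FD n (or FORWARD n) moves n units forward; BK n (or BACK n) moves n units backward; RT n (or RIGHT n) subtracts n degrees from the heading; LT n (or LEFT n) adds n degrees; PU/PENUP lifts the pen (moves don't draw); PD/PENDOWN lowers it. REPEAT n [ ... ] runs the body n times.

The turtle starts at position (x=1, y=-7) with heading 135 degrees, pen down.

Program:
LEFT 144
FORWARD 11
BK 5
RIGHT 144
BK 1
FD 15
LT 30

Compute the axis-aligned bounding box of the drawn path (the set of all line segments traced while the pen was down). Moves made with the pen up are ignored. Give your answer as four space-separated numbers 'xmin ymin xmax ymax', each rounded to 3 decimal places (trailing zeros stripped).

Answer: -7.961 -17.865 2.721 -3.027

Derivation:
Executing turtle program step by step:
Start: pos=(1,-7), heading=135, pen down
LT 144: heading 135 -> 279
FD 11: (1,-7) -> (2.721,-17.865) [heading=279, draw]
BK 5: (2.721,-17.865) -> (1.939,-12.926) [heading=279, draw]
RT 144: heading 279 -> 135
BK 1: (1.939,-12.926) -> (2.646,-13.633) [heading=135, draw]
FD 15: (2.646,-13.633) -> (-7.961,-3.027) [heading=135, draw]
LT 30: heading 135 -> 165
Final: pos=(-7.961,-3.027), heading=165, 4 segment(s) drawn

Segment endpoints: x in {-7.961, 1, 1.939, 2.646, 2.721}, y in {-17.865, -13.633, -12.926, -7, -3.027}
xmin=-7.961, ymin=-17.865, xmax=2.721, ymax=-3.027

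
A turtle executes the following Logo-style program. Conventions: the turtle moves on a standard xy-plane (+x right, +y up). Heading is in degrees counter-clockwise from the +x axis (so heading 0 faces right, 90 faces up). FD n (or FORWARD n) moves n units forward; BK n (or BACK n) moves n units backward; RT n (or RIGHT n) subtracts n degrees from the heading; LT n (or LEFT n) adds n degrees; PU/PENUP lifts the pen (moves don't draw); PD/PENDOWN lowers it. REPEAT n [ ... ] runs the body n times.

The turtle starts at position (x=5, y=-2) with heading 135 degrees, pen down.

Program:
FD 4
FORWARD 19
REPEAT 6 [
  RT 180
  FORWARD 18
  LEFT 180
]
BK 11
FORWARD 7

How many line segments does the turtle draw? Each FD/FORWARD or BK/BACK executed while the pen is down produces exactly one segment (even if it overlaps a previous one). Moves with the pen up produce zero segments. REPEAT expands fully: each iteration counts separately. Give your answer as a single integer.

Answer: 10

Derivation:
Executing turtle program step by step:
Start: pos=(5,-2), heading=135, pen down
FD 4: (5,-2) -> (2.172,0.828) [heading=135, draw]
FD 19: (2.172,0.828) -> (-11.263,14.263) [heading=135, draw]
REPEAT 6 [
  -- iteration 1/6 --
  RT 180: heading 135 -> 315
  FD 18: (-11.263,14.263) -> (1.464,1.536) [heading=315, draw]
  LT 180: heading 315 -> 135
  -- iteration 2/6 --
  RT 180: heading 135 -> 315
  FD 18: (1.464,1.536) -> (14.192,-11.192) [heading=315, draw]
  LT 180: heading 315 -> 135
  -- iteration 3/6 --
  RT 180: heading 135 -> 315
  FD 18: (14.192,-11.192) -> (26.92,-23.92) [heading=315, draw]
  LT 180: heading 315 -> 135
  -- iteration 4/6 --
  RT 180: heading 135 -> 315
  FD 18: (26.92,-23.92) -> (39.648,-36.648) [heading=315, draw]
  LT 180: heading 315 -> 135
  -- iteration 5/6 --
  RT 180: heading 135 -> 315
  FD 18: (39.648,-36.648) -> (52.376,-49.376) [heading=315, draw]
  LT 180: heading 315 -> 135
  -- iteration 6/6 --
  RT 180: heading 135 -> 315
  FD 18: (52.376,-49.376) -> (65.104,-62.104) [heading=315, draw]
  LT 180: heading 315 -> 135
]
BK 11: (65.104,-62.104) -> (72.882,-69.882) [heading=135, draw]
FD 7: (72.882,-69.882) -> (67.933,-64.933) [heading=135, draw]
Final: pos=(67.933,-64.933), heading=135, 10 segment(s) drawn
Segments drawn: 10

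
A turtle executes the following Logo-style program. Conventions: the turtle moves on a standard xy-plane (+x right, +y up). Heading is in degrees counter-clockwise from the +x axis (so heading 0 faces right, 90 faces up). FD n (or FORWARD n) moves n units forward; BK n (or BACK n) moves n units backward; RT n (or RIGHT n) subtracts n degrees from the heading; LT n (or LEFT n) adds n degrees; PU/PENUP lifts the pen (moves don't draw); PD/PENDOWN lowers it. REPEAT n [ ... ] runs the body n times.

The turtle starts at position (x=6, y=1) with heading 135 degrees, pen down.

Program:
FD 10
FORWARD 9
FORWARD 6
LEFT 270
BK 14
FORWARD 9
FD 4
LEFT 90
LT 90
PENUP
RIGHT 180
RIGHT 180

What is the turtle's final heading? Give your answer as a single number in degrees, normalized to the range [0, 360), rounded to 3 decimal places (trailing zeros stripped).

Executing turtle program step by step:
Start: pos=(6,1), heading=135, pen down
FD 10: (6,1) -> (-1.071,8.071) [heading=135, draw]
FD 9: (-1.071,8.071) -> (-7.435,14.435) [heading=135, draw]
FD 6: (-7.435,14.435) -> (-11.678,18.678) [heading=135, draw]
LT 270: heading 135 -> 45
BK 14: (-11.678,18.678) -> (-21.577,8.778) [heading=45, draw]
FD 9: (-21.577,8.778) -> (-15.213,15.142) [heading=45, draw]
FD 4: (-15.213,15.142) -> (-12.385,17.971) [heading=45, draw]
LT 90: heading 45 -> 135
LT 90: heading 135 -> 225
PU: pen up
RT 180: heading 225 -> 45
RT 180: heading 45 -> 225
Final: pos=(-12.385,17.971), heading=225, 6 segment(s) drawn

Answer: 225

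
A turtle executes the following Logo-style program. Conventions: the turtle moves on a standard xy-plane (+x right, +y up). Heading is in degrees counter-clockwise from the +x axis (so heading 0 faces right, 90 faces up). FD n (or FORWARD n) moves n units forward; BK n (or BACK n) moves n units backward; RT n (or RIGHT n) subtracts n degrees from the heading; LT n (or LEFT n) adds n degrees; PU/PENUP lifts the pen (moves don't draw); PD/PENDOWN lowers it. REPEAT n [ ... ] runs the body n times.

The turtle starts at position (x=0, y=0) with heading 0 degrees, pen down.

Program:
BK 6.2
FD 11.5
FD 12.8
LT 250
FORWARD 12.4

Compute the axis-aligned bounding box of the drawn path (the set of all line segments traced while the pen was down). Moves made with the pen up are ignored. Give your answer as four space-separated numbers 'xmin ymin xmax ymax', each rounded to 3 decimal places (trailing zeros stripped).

Executing turtle program step by step:
Start: pos=(0,0), heading=0, pen down
BK 6.2: (0,0) -> (-6.2,0) [heading=0, draw]
FD 11.5: (-6.2,0) -> (5.3,0) [heading=0, draw]
FD 12.8: (5.3,0) -> (18.1,0) [heading=0, draw]
LT 250: heading 0 -> 250
FD 12.4: (18.1,0) -> (13.859,-11.652) [heading=250, draw]
Final: pos=(13.859,-11.652), heading=250, 4 segment(s) drawn

Segment endpoints: x in {-6.2, 0, 5.3, 13.859, 18.1}, y in {-11.652, 0}
xmin=-6.2, ymin=-11.652, xmax=18.1, ymax=0

Answer: -6.2 -11.652 18.1 0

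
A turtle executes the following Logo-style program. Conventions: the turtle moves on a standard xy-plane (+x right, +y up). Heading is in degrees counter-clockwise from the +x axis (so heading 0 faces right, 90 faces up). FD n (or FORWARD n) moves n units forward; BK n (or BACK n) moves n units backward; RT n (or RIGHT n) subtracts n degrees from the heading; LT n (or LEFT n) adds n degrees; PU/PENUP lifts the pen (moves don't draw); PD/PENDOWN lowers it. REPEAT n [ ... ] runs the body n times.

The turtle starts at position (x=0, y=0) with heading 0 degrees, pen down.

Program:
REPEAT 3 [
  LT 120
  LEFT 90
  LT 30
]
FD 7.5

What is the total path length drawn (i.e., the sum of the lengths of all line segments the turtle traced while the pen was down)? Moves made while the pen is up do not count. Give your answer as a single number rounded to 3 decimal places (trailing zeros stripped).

Answer: 7.5

Derivation:
Executing turtle program step by step:
Start: pos=(0,0), heading=0, pen down
REPEAT 3 [
  -- iteration 1/3 --
  LT 120: heading 0 -> 120
  LT 90: heading 120 -> 210
  LT 30: heading 210 -> 240
  -- iteration 2/3 --
  LT 120: heading 240 -> 0
  LT 90: heading 0 -> 90
  LT 30: heading 90 -> 120
  -- iteration 3/3 --
  LT 120: heading 120 -> 240
  LT 90: heading 240 -> 330
  LT 30: heading 330 -> 0
]
FD 7.5: (0,0) -> (7.5,0) [heading=0, draw]
Final: pos=(7.5,0), heading=0, 1 segment(s) drawn

Segment lengths:
  seg 1: (0,0) -> (7.5,0), length = 7.5
Total = 7.5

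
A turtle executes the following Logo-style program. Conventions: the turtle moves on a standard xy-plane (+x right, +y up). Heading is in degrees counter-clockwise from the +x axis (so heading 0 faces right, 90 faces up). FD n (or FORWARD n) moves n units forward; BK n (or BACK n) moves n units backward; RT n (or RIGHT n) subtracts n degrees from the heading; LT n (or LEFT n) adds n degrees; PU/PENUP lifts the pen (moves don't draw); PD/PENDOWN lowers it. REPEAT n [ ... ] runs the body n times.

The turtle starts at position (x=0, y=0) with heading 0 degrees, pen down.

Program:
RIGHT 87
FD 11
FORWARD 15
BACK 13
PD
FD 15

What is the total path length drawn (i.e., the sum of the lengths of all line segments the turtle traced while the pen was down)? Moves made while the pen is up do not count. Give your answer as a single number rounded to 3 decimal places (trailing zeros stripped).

Executing turtle program step by step:
Start: pos=(0,0), heading=0, pen down
RT 87: heading 0 -> 273
FD 11: (0,0) -> (0.576,-10.985) [heading=273, draw]
FD 15: (0.576,-10.985) -> (1.361,-25.964) [heading=273, draw]
BK 13: (1.361,-25.964) -> (0.68,-12.982) [heading=273, draw]
PD: pen down
FD 15: (0.68,-12.982) -> (1.465,-27.962) [heading=273, draw]
Final: pos=(1.465,-27.962), heading=273, 4 segment(s) drawn

Segment lengths:
  seg 1: (0,0) -> (0.576,-10.985), length = 11
  seg 2: (0.576,-10.985) -> (1.361,-25.964), length = 15
  seg 3: (1.361,-25.964) -> (0.68,-12.982), length = 13
  seg 4: (0.68,-12.982) -> (1.465,-27.962), length = 15
Total = 54

Answer: 54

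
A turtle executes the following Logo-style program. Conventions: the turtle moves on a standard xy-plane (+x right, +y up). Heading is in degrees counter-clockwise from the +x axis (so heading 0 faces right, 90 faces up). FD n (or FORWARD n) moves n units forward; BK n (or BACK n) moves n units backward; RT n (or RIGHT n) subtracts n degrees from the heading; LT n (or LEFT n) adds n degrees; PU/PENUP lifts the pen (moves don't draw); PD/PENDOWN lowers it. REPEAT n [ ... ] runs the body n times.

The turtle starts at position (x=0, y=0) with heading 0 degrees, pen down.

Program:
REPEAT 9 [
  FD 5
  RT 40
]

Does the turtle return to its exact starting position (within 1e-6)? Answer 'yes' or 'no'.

Executing turtle program step by step:
Start: pos=(0,0), heading=0, pen down
REPEAT 9 [
  -- iteration 1/9 --
  FD 5: (0,0) -> (5,0) [heading=0, draw]
  RT 40: heading 0 -> 320
  -- iteration 2/9 --
  FD 5: (5,0) -> (8.83,-3.214) [heading=320, draw]
  RT 40: heading 320 -> 280
  -- iteration 3/9 --
  FD 5: (8.83,-3.214) -> (9.698,-8.138) [heading=280, draw]
  RT 40: heading 280 -> 240
  -- iteration 4/9 --
  FD 5: (9.698,-8.138) -> (7.198,-12.468) [heading=240, draw]
  RT 40: heading 240 -> 200
  -- iteration 5/9 --
  FD 5: (7.198,-12.468) -> (2.5,-14.178) [heading=200, draw]
  RT 40: heading 200 -> 160
  -- iteration 6/9 --
  FD 5: (2.5,-14.178) -> (-2.198,-12.468) [heading=160, draw]
  RT 40: heading 160 -> 120
  -- iteration 7/9 --
  FD 5: (-2.198,-12.468) -> (-4.698,-8.138) [heading=120, draw]
  RT 40: heading 120 -> 80
  -- iteration 8/9 --
  FD 5: (-4.698,-8.138) -> (-3.83,-3.214) [heading=80, draw]
  RT 40: heading 80 -> 40
  -- iteration 9/9 --
  FD 5: (-3.83,-3.214) -> (0,0) [heading=40, draw]
  RT 40: heading 40 -> 0
]
Final: pos=(0,0), heading=0, 9 segment(s) drawn

Start position: (0, 0)
Final position: (0, 0)
Distance = 0; < 1e-6 -> CLOSED

Answer: yes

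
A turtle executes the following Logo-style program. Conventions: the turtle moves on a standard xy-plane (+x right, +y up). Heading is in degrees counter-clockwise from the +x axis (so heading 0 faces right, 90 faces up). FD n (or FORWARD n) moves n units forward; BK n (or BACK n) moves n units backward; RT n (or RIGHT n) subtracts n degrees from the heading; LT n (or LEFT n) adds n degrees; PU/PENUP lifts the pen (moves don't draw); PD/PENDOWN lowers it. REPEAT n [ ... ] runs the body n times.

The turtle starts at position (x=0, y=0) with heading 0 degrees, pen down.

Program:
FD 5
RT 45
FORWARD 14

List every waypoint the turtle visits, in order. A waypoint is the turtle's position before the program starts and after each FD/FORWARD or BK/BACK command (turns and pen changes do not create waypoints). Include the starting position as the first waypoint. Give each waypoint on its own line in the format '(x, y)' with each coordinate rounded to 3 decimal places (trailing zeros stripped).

Executing turtle program step by step:
Start: pos=(0,0), heading=0, pen down
FD 5: (0,0) -> (5,0) [heading=0, draw]
RT 45: heading 0 -> 315
FD 14: (5,0) -> (14.899,-9.899) [heading=315, draw]
Final: pos=(14.899,-9.899), heading=315, 2 segment(s) drawn
Waypoints (3 total):
(0, 0)
(5, 0)
(14.899, -9.899)

Answer: (0, 0)
(5, 0)
(14.899, -9.899)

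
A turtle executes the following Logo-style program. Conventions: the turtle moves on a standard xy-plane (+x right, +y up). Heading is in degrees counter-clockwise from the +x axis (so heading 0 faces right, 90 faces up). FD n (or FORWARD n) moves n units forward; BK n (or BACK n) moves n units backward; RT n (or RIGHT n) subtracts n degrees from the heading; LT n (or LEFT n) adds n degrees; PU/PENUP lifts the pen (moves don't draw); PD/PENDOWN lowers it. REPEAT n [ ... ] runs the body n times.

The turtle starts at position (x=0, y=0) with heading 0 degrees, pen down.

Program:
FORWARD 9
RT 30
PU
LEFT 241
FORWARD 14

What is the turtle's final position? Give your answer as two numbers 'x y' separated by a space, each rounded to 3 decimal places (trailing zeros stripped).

Answer: -3 -7.211

Derivation:
Executing turtle program step by step:
Start: pos=(0,0), heading=0, pen down
FD 9: (0,0) -> (9,0) [heading=0, draw]
RT 30: heading 0 -> 330
PU: pen up
LT 241: heading 330 -> 211
FD 14: (9,0) -> (-3,-7.211) [heading=211, move]
Final: pos=(-3,-7.211), heading=211, 1 segment(s) drawn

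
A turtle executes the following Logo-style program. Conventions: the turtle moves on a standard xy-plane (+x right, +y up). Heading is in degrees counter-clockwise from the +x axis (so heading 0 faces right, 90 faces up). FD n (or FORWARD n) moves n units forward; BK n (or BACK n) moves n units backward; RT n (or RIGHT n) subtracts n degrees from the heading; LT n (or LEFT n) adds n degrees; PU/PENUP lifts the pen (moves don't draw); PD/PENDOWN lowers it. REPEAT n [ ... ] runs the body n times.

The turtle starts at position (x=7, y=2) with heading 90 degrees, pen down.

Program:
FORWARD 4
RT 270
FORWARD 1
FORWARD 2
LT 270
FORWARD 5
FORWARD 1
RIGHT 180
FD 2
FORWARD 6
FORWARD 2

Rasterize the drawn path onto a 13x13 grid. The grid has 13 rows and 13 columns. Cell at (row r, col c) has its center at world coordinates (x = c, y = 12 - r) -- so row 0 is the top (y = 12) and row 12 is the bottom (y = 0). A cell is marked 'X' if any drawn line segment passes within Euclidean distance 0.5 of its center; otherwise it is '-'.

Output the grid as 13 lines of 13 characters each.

Segment 0: (7,2) -> (7,6)
Segment 1: (7,6) -> (6,6)
Segment 2: (6,6) -> (4,6)
Segment 3: (4,6) -> (4,11)
Segment 4: (4,11) -> (4,12)
Segment 5: (4,12) -> (4,10)
Segment 6: (4,10) -> (4,4)
Segment 7: (4,4) -> (4,2)

Answer: ----X--------
----X--------
----X--------
----X--------
----X--------
----X--------
----XXXX-----
----X--X-----
----X--X-----
----X--X-----
----X--X-----
-------------
-------------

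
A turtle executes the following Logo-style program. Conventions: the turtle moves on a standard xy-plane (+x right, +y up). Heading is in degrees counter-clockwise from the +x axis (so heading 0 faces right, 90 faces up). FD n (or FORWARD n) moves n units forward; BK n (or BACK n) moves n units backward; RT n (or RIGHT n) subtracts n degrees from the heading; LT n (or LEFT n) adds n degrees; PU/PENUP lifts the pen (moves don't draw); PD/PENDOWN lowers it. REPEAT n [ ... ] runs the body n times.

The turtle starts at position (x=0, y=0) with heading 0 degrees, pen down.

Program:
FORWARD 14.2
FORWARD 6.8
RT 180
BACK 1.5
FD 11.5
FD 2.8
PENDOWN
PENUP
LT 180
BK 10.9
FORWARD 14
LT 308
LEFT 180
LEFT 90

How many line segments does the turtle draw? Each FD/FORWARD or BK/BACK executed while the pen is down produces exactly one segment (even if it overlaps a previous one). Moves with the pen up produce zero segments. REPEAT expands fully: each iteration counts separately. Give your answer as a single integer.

Answer: 5

Derivation:
Executing turtle program step by step:
Start: pos=(0,0), heading=0, pen down
FD 14.2: (0,0) -> (14.2,0) [heading=0, draw]
FD 6.8: (14.2,0) -> (21,0) [heading=0, draw]
RT 180: heading 0 -> 180
BK 1.5: (21,0) -> (22.5,0) [heading=180, draw]
FD 11.5: (22.5,0) -> (11,0) [heading=180, draw]
FD 2.8: (11,0) -> (8.2,0) [heading=180, draw]
PD: pen down
PU: pen up
LT 180: heading 180 -> 0
BK 10.9: (8.2,0) -> (-2.7,0) [heading=0, move]
FD 14: (-2.7,0) -> (11.3,0) [heading=0, move]
LT 308: heading 0 -> 308
LT 180: heading 308 -> 128
LT 90: heading 128 -> 218
Final: pos=(11.3,0), heading=218, 5 segment(s) drawn
Segments drawn: 5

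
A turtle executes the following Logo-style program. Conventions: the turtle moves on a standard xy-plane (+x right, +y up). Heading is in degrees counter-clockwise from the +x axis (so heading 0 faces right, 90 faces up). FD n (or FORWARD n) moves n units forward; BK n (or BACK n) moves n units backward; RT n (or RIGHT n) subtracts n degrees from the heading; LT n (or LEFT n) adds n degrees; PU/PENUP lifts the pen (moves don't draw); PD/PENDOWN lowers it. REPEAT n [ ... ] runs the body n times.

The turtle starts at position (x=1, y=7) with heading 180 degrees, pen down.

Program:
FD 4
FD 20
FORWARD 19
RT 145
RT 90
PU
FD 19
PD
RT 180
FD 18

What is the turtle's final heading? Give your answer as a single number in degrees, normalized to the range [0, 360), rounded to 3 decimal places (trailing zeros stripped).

Answer: 125

Derivation:
Executing turtle program step by step:
Start: pos=(1,7), heading=180, pen down
FD 4: (1,7) -> (-3,7) [heading=180, draw]
FD 20: (-3,7) -> (-23,7) [heading=180, draw]
FD 19: (-23,7) -> (-42,7) [heading=180, draw]
RT 145: heading 180 -> 35
RT 90: heading 35 -> 305
PU: pen up
FD 19: (-42,7) -> (-31.102,-8.564) [heading=305, move]
PD: pen down
RT 180: heading 305 -> 125
FD 18: (-31.102,-8.564) -> (-41.426,6.181) [heading=125, draw]
Final: pos=(-41.426,6.181), heading=125, 4 segment(s) drawn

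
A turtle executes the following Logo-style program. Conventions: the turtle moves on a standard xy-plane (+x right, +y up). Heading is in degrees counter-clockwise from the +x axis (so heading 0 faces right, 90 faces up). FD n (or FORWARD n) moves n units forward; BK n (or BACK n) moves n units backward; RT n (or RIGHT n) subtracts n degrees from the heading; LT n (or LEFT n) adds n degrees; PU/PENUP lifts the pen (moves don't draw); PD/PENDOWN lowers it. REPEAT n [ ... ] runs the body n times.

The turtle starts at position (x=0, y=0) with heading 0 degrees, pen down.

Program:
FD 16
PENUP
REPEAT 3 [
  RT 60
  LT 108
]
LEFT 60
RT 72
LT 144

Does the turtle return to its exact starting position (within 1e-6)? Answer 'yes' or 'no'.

Executing turtle program step by step:
Start: pos=(0,0), heading=0, pen down
FD 16: (0,0) -> (16,0) [heading=0, draw]
PU: pen up
REPEAT 3 [
  -- iteration 1/3 --
  RT 60: heading 0 -> 300
  LT 108: heading 300 -> 48
  -- iteration 2/3 --
  RT 60: heading 48 -> 348
  LT 108: heading 348 -> 96
  -- iteration 3/3 --
  RT 60: heading 96 -> 36
  LT 108: heading 36 -> 144
]
LT 60: heading 144 -> 204
RT 72: heading 204 -> 132
LT 144: heading 132 -> 276
Final: pos=(16,0), heading=276, 1 segment(s) drawn

Start position: (0, 0)
Final position: (16, 0)
Distance = 16; >= 1e-6 -> NOT closed

Answer: no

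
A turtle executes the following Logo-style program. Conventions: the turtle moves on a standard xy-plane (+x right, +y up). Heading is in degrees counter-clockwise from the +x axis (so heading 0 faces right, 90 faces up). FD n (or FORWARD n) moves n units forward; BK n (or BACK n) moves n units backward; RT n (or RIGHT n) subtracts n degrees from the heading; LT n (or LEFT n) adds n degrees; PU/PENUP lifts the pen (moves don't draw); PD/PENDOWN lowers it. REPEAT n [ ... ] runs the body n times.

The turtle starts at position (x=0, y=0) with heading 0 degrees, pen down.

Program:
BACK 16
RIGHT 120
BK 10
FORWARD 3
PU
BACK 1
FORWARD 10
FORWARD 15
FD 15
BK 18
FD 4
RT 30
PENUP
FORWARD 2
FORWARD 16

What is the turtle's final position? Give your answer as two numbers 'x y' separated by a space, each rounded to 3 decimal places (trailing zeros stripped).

Answer: -40.588 -24.588

Derivation:
Executing turtle program step by step:
Start: pos=(0,0), heading=0, pen down
BK 16: (0,0) -> (-16,0) [heading=0, draw]
RT 120: heading 0 -> 240
BK 10: (-16,0) -> (-11,8.66) [heading=240, draw]
FD 3: (-11,8.66) -> (-12.5,6.062) [heading=240, draw]
PU: pen up
BK 1: (-12.5,6.062) -> (-12,6.928) [heading=240, move]
FD 10: (-12,6.928) -> (-17,-1.732) [heading=240, move]
FD 15: (-17,-1.732) -> (-24.5,-14.722) [heading=240, move]
FD 15: (-24.5,-14.722) -> (-32,-27.713) [heading=240, move]
BK 18: (-32,-27.713) -> (-23,-12.124) [heading=240, move]
FD 4: (-23,-12.124) -> (-25,-15.588) [heading=240, move]
RT 30: heading 240 -> 210
PU: pen up
FD 2: (-25,-15.588) -> (-26.732,-16.588) [heading=210, move]
FD 16: (-26.732,-16.588) -> (-40.588,-24.588) [heading=210, move]
Final: pos=(-40.588,-24.588), heading=210, 3 segment(s) drawn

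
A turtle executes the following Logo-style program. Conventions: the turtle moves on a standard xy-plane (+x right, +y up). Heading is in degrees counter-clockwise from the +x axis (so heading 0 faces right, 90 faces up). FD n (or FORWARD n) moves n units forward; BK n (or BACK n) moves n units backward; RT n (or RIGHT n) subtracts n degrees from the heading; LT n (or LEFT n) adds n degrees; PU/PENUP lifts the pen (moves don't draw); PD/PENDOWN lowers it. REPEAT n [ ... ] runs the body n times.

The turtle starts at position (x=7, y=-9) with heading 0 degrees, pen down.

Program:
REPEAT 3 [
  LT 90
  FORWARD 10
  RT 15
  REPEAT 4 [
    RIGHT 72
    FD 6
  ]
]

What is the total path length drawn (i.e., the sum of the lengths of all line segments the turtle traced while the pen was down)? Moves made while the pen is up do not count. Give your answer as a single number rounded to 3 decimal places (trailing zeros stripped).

Answer: 102

Derivation:
Executing turtle program step by step:
Start: pos=(7,-9), heading=0, pen down
REPEAT 3 [
  -- iteration 1/3 --
  LT 90: heading 0 -> 90
  FD 10: (7,-9) -> (7,1) [heading=90, draw]
  RT 15: heading 90 -> 75
  REPEAT 4 [
    -- iteration 1/4 --
    RT 72: heading 75 -> 3
    FD 6: (7,1) -> (12.992,1.314) [heading=3, draw]
    -- iteration 2/4 --
    RT 72: heading 3 -> 291
    FD 6: (12.992,1.314) -> (15.142,-4.287) [heading=291, draw]
    -- iteration 3/4 --
    RT 72: heading 291 -> 219
    FD 6: (15.142,-4.287) -> (10.479,-8.063) [heading=219, draw]
    -- iteration 4/4 --
    RT 72: heading 219 -> 147
    FD 6: (10.479,-8.063) -> (5.447,-4.796) [heading=147, draw]
  ]
  -- iteration 2/3 --
  LT 90: heading 147 -> 237
  FD 10: (5.447,-4.796) -> (0.001,-13.182) [heading=237, draw]
  RT 15: heading 237 -> 222
  REPEAT 4 [
    -- iteration 1/4 --
    RT 72: heading 222 -> 150
    FD 6: (0.001,-13.182) -> (-5.195,-10.182) [heading=150, draw]
    -- iteration 2/4 --
    RT 72: heading 150 -> 78
    FD 6: (-5.195,-10.182) -> (-3.948,-4.313) [heading=78, draw]
    -- iteration 3/4 --
    RT 72: heading 78 -> 6
    FD 6: (-3.948,-4.313) -> (2.019,-3.686) [heading=6, draw]
    -- iteration 4/4 --
    RT 72: heading 6 -> 294
    FD 6: (2.019,-3.686) -> (4.46,-9.167) [heading=294, draw]
  ]
  -- iteration 3/3 --
  LT 90: heading 294 -> 24
  FD 10: (4.46,-9.167) -> (13.595,-5.1) [heading=24, draw]
  RT 15: heading 24 -> 9
  REPEAT 4 [
    -- iteration 1/4 --
    RT 72: heading 9 -> 297
    FD 6: (13.595,-5.1) -> (16.319,-10.446) [heading=297, draw]
    -- iteration 2/4 --
    RT 72: heading 297 -> 225
    FD 6: (16.319,-10.446) -> (12.076,-14.689) [heading=225, draw]
    -- iteration 3/4 --
    RT 72: heading 225 -> 153
    FD 6: (12.076,-14.689) -> (6.73,-11.965) [heading=153, draw]
    -- iteration 4/4 --
    RT 72: heading 153 -> 81
    FD 6: (6.73,-11.965) -> (7.669,-6.039) [heading=81, draw]
  ]
]
Final: pos=(7.669,-6.039), heading=81, 15 segment(s) drawn

Segment lengths:
  seg 1: (7,-9) -> (7,1), length = 10
  seg 2: (7,1) -> (12.992,1.314), length = 6
  seg 3: (12.992,1.314) -> (15.142,-4.287), length = 6
  seg 4: (15.142,-4.287) -> (10.479,-8.063), length = 6
  seg 5: (10.479,-8.063) -> (5.447,-4.796), length = 6
  seg 6: (5.447,-4.796) -> (0.001,-13.182), length = 10
  seg 7: (0.001,-13.182) -> (-5.195,-10.182), length = 6
  seg 8: (-5.195,-10.182) -> (-3.948,-4.313), length = 6
  seg 9: (-3.948,-4.313) -> (2.019,-3.686), length = 6
  seg 10: (2.019,-3.686) -> (4.46,-9.167), length = 6
  seg 11: (4.46,-9.167) -> (13.595,-5.1), length = 10
  seg 12: (13.595,-5.1) -> (16.319,-10.446), length = 6
  seg 13: (16.319,-10.446) -> (12.076,-14.689), length = 6
  seg 14: (12.076,-14.689) -> (6.73,-11.965), length = 6
  seg 15: (6.73,-11.965) -> (7.669,-6.039), length = 6
Total = 102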